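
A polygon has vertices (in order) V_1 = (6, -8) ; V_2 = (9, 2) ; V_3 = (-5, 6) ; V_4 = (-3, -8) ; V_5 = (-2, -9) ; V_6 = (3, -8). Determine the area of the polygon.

142

Σ = (84) + (64) + (58) + (11) + (43) + (24) = 284
Area = |Σ|/2 = 142.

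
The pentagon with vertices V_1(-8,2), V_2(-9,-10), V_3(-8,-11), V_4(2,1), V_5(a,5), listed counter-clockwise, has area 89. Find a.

Write out the shoelace sum; only the two edges meeting at V_5 involve a:
2·Area = [(2·5 − a·1) + (a·2 − (-8)·5)] + 131
       = 1·a + 181 = 178
⇒ a = -3.

-3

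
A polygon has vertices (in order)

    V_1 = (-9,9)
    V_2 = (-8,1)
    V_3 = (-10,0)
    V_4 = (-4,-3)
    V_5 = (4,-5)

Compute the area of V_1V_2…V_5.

63

Apply the surveyor's formula: 2A = Σ (x_i·y_{i+1} − x_{i+1}·y_i), indices taken mod 5.
V_1→V_2: (-9)(1) − (-8)(9) = 63
V_2→V_3: (-8)(0) − (-10)(1) = 10
V_3→V_4: (-10)(-3) − (-4)(0) = 30
V_4→V_5: (-4)(-5) − (4)(-3) = 32
V_5→V_1: (4)(9) − (-9)(-5) = -9
Σ = 126
Area = |Σ|/2 = 63.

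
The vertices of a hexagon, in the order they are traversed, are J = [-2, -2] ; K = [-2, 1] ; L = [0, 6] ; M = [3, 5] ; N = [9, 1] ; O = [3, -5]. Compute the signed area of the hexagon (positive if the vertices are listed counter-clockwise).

-71

Apply Gauss's area formula: 2A = Σ (x_i·y_{i+1} − x_{i+1}·y_i), indices taken mod 6.
Σ = (-6) + (-12) + (-18) + (-42) + (-48) + (-16) = -142
Signed area = Σ/2 = -71 (negative ⇒ clockwise traversal).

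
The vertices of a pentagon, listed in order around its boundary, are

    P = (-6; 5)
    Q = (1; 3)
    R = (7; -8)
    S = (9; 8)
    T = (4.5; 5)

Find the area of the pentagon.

Apply the shoelace (surveyor's) formula: 2A = Σ (x_i·y_{i+1} − x_{i+1}·y_i), indices taken mod 5.
Σ = (-23) + (-29) + (128) + (9) + (52.5) = 137.5
Area = |Σ|/2 = 68.75.

68.75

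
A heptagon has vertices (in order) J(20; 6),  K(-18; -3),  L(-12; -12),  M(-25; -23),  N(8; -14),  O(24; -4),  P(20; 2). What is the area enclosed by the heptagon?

625

Σ = (48) + (180) + (-24) + (534) + (304) + (128) + (80) = 1250
Area = |Σ|/2 = 625.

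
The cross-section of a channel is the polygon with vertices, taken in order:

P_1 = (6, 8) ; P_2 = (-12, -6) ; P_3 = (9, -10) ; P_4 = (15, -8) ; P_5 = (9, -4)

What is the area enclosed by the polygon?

Apply Gauss's area formula: 2A = Σ (x_i·y_{i+1} − x_{i+1}·y_i), indices taken mod 5.
Cross-terms: 60, 174, 78, 12, 96  ⇒  Σ = 420
Area = |Σ|/2 = 210.

210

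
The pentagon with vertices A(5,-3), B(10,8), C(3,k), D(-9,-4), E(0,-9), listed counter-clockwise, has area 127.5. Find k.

5

Write out the shoelace sum; only the two edges meeting at C involve k:
2·Area = [(10·k − 3·8) + (3·(-4) − (-9)·k)] + 196
       = 19·k + 160 = 255
⇒ k = 5.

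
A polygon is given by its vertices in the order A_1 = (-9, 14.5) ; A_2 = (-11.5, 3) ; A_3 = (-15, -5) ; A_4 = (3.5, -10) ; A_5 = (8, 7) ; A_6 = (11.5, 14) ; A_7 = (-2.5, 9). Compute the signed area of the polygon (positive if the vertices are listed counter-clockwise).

364.5

Apply the shoelace formula: 2A = Σ (x_i·y_{i+1} − x_{i+1}·y_i), indices taken mod 7.
Cross-terms: 139.75, 102.5, 167.5, 104.5, 31.5, 138.5, 44.75  ⇒  Σ = 729
Signed area = Σ/2 = 364.5 (positive ⇒ counter-clockwise traversal).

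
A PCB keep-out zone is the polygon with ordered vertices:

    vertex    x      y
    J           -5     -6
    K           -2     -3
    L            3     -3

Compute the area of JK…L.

7.5

Apply Gauss's area formula: 2A = Σ (x_i·y_{i+1} − x_{i+1}·y_i), indices taken mod 3.
Cross-terms: 3, 15, -33  ⇒  Σ = -15
Area = |Σ|/2 = 7.5.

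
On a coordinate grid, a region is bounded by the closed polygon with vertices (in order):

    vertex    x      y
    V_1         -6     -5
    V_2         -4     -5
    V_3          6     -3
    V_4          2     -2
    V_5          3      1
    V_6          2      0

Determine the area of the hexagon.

21

V_1→V_2: (-6)(-5) − (-4)(-5) = 10
V_2→V_3: (-4)(-3) − (6)(-5) = 42
V_3→V_4: (6)(-2) − (2)(-3) = -6
V_4→V_5: (2)(1) − (3)(-2) = 8
V_5→V_6: (3)(0) − (2)(1) = -2
V_6→V_1: (2)(-5) − (-6)(0) = -10
Σ = 42
Area = |Σ|/2 = 21.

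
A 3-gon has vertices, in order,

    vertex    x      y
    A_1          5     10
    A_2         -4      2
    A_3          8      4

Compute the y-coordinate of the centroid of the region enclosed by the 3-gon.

16/3

Apply the shoelace (surveyor's) formula. First the cross-terms c_i = x_i·y_{i+1} − x_{i+1}·y_i:
  50, -32, 60  ⇒  2A = 78, A = 39.
Then Σ (y_i + y_{i+1})·c_i = 1248, so ȳ = 1248 / (6·39) = 16/3.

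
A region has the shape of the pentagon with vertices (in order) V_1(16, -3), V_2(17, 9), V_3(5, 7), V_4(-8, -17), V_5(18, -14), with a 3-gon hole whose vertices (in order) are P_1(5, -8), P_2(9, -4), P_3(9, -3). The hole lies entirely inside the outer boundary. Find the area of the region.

Outer boundary:
Apply the surveyor's formula: 2A = Σ (x_i·y_{i+1} − x_{i+1}·y_i), indices taken mod 5.
Σ = (195) + (74) + (-29) + (418) + (170) = 828
Area = |Σ|/2 = 414.
Hole:
Cross-terms: 52, 9, -57  ⇒  Σ = 4
Area = |Σ|/2 = 2.
Net area = 414 − 2 = 412.

412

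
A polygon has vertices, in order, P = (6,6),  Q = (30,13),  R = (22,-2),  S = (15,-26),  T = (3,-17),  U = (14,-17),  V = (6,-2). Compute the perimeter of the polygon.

118

|PQ| = √((24)² + (7)²) = √625 = 25
|QR| = √((-8)² + (-15)²) = √289 = 17
|RS| = √((-7)² + (-24)²) = √625 = 25
|ST| = √((-12)² + (9)²) = √225 = 15
|TU| = √((11)² + (0)²) = √121 = 11
|UV| = √((-8)² + (15)²) = √289 = 17
|VP| = √((0)² + (8)²) = √64 = 8
Perimeter = 25 + 17 + 25 + 15 + 11 + 17 + 8 = 118.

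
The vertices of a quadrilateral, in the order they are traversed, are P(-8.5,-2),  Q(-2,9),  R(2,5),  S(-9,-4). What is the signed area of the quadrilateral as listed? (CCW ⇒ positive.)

-43.75

P→Q: (-8.5)(9) − (-2)(-2) = -80.5
Q→R: (-2)(5) − (2)(9) = -28
R→S: (2)(-4) − (-9)(5) = 37
S→P: (-9)(-2) − (-8.5)(-4) = -16
Σ = -87.5
Signed area = Σ/2 = -43.75 (negative ⇒ clockwise traversal).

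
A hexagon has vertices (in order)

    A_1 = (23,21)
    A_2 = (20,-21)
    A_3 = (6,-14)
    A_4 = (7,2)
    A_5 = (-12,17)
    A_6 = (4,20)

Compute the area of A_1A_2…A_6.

Apply the shoelace (surveyor's) formula: 2A = Σ (x_i·y_{i+1} − x_{i+1}·y_i), indices taken mod 6.
A_1→A_2: (23)(-21) − (20)(21) = -903
A_2→A_3: (20)(-14) − (6)(-21) = -154
A_3→A_4: (6)(2) − (7)(-14) = 110
A_4→A_5: (7)(17) − (-12)(2) = 143
A_5→A_6: (-12)(20) − (4)(17) = -308
A_6→A_1: (4)(21) − (23)(20) = -376
Σ = -1488
Area = |Σ|/2 = 744.

744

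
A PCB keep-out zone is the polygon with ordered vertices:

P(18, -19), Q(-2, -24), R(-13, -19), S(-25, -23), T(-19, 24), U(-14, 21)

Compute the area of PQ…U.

1066

Apply the shoelace (surveyor's) formula: 2A = Σ (x_i·y_{i+1} − x_{i+1}·y_i), indices taken mod 6.
Σ = (-470) + (-274) + (-176) + (-1037) + (-63) + (-112) = -2132
Area = |Σ|/2 = 1066.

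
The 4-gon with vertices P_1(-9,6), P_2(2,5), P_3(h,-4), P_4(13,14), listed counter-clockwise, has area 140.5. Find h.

10

Write out the shoelace sum; only the two edges meeting at P_3 involve h:
2·Area = [(2·(-4) − h·5) + (h·14 − 13·(-4))] + 147
       = 9·h + 191 = 281
⇒ h = 10.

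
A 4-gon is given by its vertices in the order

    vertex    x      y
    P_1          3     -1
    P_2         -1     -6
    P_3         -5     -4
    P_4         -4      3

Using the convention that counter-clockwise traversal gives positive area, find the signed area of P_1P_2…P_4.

-40.5

P_1→P_2: (3)(-6) − (-1)(-1) = -19
P_2→P_3: (-1)(-4) − (-5)(-6) = -26
P_3→P_4: (-5)(3) − (-4)(-4) = -31
P_4→P_1: (-4)(-1) − (3)(3) = -5
Σ = -81
Signed area = Σ/2 = -40.5 (negative ⇒ clockwise traversal).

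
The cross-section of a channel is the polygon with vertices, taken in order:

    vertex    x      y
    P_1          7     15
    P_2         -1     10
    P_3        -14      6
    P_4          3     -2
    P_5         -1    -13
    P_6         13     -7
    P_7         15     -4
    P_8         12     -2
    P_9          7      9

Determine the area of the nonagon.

299.5

Apply the surveyor's formula: 2A = Σ (x_i·y_{i+1} − x_{i+1}·y_i), indices taken mod 9.
P_1→P_2: (7)(10) − (-1)(15) = 85
P_2→P_3: (-1)(6) − (-14)(10) = 134
P_3→P_4: (-14)(-2) − (3)(6) = 10
P_4→P_5: (3)(-13) − (-1)(-2) = -41
P_5→P_6: (-1)(-7) − (13)(-13) = 176
P_6→P_7: (13)(-4) − (15)(-7) = 53
P_7→P_8: (15)(-2) − (12)(-4) = 18
P_8→P_9: (12)(9) − (7)(-2) = 122
P_9→P_1: (7)(15) − (7)(9) = 42
Σ = 599
Area = |Σ|/2 = 299.5.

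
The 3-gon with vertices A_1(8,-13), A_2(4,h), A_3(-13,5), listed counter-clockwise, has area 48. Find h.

-5

Write out the shoelace sum; only the two edges meeting at A_2 involve h:
2·Area = [(8·h − 4·(-13)) + (4·5 − (-13)·h)] + 129
       = 21·h + 201 = 96
⇒ h = -5.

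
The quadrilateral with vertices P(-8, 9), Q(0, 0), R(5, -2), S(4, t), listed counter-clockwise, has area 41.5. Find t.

The doubled signed area Σ (x_i y_{i+1} − x_{i+1} y_i) is linear in t.
With t=0 it equals 44; the coefficient of t is 13 (from the two edges through S).
So 13·t + 44 = 2·41.5 = 83 ⇒ t = 3.

3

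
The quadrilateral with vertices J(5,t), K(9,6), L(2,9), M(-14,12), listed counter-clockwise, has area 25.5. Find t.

The doubled signed area Σ (x_i y_{i+1} − x_{i+1} y_i) is linear in t.
With t=0 it equals 189; the coefficient of t is -23 (from the two edges through J).
So -23·t + 189 = 2·25.5 = 51 ⇒ t = 6.

6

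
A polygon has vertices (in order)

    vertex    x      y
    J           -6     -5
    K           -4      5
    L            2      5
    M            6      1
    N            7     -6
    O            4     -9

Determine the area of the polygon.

132

Apply the shoelace (surveyor's) formula: 2A = Σ (x_i·y_{i+1} − x_{i+1}·y_i), indices taken mod 6.
Σ = (-50) + (-30) + (-28) + (-43) + (-39) + (-74) = -264
Area = |Σ|/2 = 132.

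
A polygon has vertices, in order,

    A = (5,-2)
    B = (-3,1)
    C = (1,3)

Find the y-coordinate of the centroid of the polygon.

Apply Gauss's area formula. First the cross-terms c_i = x_i·y_{i+1} − x_{i+1}·y_i:
  -1, -10, -17  ⇒  2A = -28, A = -14.
Then Σ (y_i + y_{i+1})·c_i = -56, so ȳ = -56 / (6·(-14)) = 2/3.

2/3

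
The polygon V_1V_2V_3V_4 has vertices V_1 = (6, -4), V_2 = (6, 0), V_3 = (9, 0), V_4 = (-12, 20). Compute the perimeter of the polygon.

|V_1V_2| = √((0)² + (4)²) = √16 = 4
|V_2V_3| = √((3)² + (0)²) = √9 = 3
|V_3V_4| = √((-21)² + (20)²) = √841 = 29
|V_4V_1| = √((18)² + (-24)²) = √900 = 30
Perimeter = 4 + 3 + 29 + 30 = 66.

66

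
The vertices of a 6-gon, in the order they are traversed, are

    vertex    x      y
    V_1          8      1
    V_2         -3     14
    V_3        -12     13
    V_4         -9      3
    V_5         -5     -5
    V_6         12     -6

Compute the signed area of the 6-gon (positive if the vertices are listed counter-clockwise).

267.5

Apply the surveyor's formula: 2A = Σ (x_i·y_{i+1} − x_{i+1}·y_i), indices taken mod 6.
Cross-terms: 115, 129, 81, 60, 90, 60  ⇒  Σ = 535
Signed area = Σ/2 = 267.5 (positive ⇒ counter-clockwise traversal).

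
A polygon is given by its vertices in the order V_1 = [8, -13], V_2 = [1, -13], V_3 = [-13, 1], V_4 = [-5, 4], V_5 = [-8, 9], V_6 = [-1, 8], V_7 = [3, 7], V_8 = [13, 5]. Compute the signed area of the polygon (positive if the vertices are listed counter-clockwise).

-345

V_1→V_2: (8)(-13) − (1)(-13) = -91
V_2→V_3: (1)(1) − (-13)(-13) = -168
V_3→V_4: (-13)(4) − (-5)(1) = -47
V_4→V_5: (-5)(9) − (-8)(4) = -13
V_5→V_6: (-8)(8) − (-1)(9) = -55
V_6→V_7: (-1)(7) − (3)(8) = -31
V_7→V_8: (3)(5) − (13)(7) = -76
V_8→V_1: (13)(-13) − (8)(5) = -209
Σ = -690
Signed area = Σ/2 = -345 (negative ⇒ clockwise traversal).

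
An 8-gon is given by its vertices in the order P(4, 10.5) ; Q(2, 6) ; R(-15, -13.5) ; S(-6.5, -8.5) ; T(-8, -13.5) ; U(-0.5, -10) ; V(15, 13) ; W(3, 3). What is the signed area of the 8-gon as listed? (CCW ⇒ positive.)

Apply the shoelace formula: 2A = Σ (x_i·y_{i+1} − x_{i+1}·y_i), indices taken mod 8.
Cross-terms: 3, 63, 39.75, 19.75, 73.25, 143.5, 6, 19.5  ⇒  Σ = 367.75
Signed area = Σ/2 = 183.875 (positive ⇒ counter-clockwise traversal).

183.875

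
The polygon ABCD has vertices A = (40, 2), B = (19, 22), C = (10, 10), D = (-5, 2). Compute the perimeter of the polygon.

|AB| = √((-21)² + (20)²) = √841 = 29
|BC| = √((-9)² + (-12)²) = √225 = 15
|CD| = √((-15)² + (-8)²) = √289 = 17
|DA| = √((45)² + (0)²) = √2025 = 45
Perimeter = 29 + 15 + 17 + 45 = 106.

106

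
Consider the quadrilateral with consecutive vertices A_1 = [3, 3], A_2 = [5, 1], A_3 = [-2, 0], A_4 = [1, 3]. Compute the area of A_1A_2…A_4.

Apply the surveyor's formula: 2A = Σ (x_i·y_{i+1} − x_{i+1}·y_i), indices taken mod 4.
Cross-terms: -12, 2, -6, -6  ⇒  Σ = -22
Area = |Σ|/2 = 11.

11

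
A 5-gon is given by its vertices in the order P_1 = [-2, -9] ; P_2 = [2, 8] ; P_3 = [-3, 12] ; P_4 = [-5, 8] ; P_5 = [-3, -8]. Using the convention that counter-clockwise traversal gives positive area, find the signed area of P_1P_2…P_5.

80.5

Apply the shoelace (surveyor's) formula: 2A = Σ (x_i·y_{i+1} − x_{i+1}·y_i), indices taken mod 5.
Σ = (2) + (48) + (36) + (64) + (11) = 161
Signed area = Σ/2 = 80.5 (positive ⇒ counter-clockwise traversal).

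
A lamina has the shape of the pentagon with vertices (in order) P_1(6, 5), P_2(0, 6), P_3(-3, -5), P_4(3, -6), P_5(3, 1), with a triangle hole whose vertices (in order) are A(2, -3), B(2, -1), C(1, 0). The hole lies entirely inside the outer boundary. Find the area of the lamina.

Outer boundary:
Apply Gauss's area formula: 2A = Σ (x_i·y_{i+1} − x_{i+1}·y_i), indices taken mod 5.
Σ = (36) + (18) + (33) + (21) + (9) = 117
Area = |Σ|/2 = 58.5.
Hole:
Apply the shoelace formula: 2A = Σ (x_i·y_{i+1} − x_{i+1}·y_i), indices taken mod 3.
Σ = (4) + (1) + (-3) = 2
Area = |Σ|/2 = 1.
Net area = 58.5 − 1 = 57.5.

57.5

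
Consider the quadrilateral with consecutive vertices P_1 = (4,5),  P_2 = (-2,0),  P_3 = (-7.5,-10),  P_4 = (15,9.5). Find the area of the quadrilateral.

72.875

Cross-terms: 10, 20, 78.75, 37  ⇒  Σ = 145.75
Area = |Σ|/2 = 72.875.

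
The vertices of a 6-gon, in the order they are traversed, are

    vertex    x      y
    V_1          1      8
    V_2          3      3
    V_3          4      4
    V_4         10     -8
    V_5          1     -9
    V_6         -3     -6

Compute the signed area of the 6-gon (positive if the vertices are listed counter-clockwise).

-113

Apply the shoelace formula: 2A = Σ (x_i·y_{i+1} − x_{i+1}·y_i), indices taken mod 6.
V_1→V_2: (1)(3) − (3)(8) = -21
V_2→V_3: (3)(4) − (4)(3) = 0
V_3→V_4: (4)(-8) − (10)(4) = -72
V_4→V_5: (10)(-9) − (1)(-8) = -82
V_5→V_6: (1)(-6) − (-3)(-9) = -33
V_6→V_1: (-3)(8) − (1)(-6) = -18
Σ = -226
Signed area = Σ/2 = -113 (negative ⇒ clockwise traversal).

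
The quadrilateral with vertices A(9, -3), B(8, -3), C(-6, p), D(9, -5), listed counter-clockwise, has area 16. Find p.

-5

Write out the shoelace sum; only the two edges meeting at C involve p:
2·Area = [(8·p − (-6)·(-3)) + ((-6)·(-5) − 9·p)] + 15
       = -1·p + 27 = 32
⇒ p = -5.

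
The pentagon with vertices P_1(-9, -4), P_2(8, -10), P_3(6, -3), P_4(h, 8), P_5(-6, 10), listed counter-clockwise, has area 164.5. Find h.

The doubled signed area Σ (x_i y_{i+1} − x_{i+1} y_i) is linear in h.
With h=0 it equals 368; the coefficient of h is 13 (from the two edges through P_4).
So 13·h + 368 = 2·164.5 = 329 ⇒ h = -3.

-3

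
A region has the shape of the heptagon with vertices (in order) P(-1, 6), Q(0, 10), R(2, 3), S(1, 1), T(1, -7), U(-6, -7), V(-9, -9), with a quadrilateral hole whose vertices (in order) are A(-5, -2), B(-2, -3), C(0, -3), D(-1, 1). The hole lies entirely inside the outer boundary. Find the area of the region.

69.5

Outer boundary:
Apply the shoelace (surveyor's) formula: 2A = Σ (x_i·y_{i+1} − x_{i+1}·y_i), indices taken mod 7.
Σ = (-10) + (-20) + (-1) + (-8) + (-49) + (-9) + (-63) = -160
Area = |Σ|/2 = 80.
Hole:
A→B: (-5)(-3) − (-2)(-2) = 11
B→C: (-2)(-3) − (0)(-3) = 6
C→D: (0)(1) − (-1)(-3) = -3
D→A: (-1)(-2) − (-5)(1) = 7
Σ = 21
Area = |Σ|/2 = 10.5.
Net area = 80 − 10.5 = 69.5.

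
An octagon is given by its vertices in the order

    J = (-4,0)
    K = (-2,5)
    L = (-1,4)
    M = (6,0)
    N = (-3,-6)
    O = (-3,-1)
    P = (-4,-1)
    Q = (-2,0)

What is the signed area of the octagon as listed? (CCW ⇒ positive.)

-50.5

Apply the shoelace formula: 2A = Σ (x_i·y_{i+1} − x_{i+1}·y_i), indices taken mod 8.
Cross-terms: -20, -3, -24, -36, -15, -1, -2, 0  ⇒  Σ = -101
Signed area = Σ/2 = -50.5 (negative ⇒ clockwise traversal).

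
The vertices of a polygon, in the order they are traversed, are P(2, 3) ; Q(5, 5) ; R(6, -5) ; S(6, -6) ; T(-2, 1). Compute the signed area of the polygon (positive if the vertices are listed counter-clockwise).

-40

Cross-terms: -5, -55, -6, -6, -8  ⇒  Σ = -80
Signed area = Σ/2 = -40 (negative ⇒ clockwise traversal).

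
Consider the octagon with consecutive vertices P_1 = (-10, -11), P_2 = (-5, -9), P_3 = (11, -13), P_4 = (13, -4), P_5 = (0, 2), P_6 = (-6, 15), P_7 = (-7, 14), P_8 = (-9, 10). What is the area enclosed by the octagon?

319

Apply the shoelace formula: 2A = Σ (x_i·y_{i+1} − x_{i+1}·y_i), indices taken mod 8.
P_1→P_2: (-10)(-9) − (-5)(-11) = 35
P_2→P_3: (-5)(-13) − (11)(-9) = 164
P_3→P_4: (11)(-4) − (13)(-13) = 125
P_4→P_5: (13)(2) − (0)(-4) = 26
P_5→P_6: (0)(15) − (-6)(2) = 12
P_6→P_7: (-6)(14) − (-7)(15) = 21
P_7→P_8: (-7)(10) − (-9)(14) = 56
P_8→P_1: (-9)(-11) − (-10)(10) = 199
Σ = 638
Area = |Σ|/2 = 319.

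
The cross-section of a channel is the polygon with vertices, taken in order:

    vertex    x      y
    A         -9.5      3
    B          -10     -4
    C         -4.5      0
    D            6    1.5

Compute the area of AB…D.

37.75

Apply the shoelace (surveyor's) formula: 2A = Σ (x_i·y_{i+1} − x_{i+1}·y_i), indices taken mod 4.
A→B: (-9.5)(-4) − (-10)(3) = 68
B→C: (-10)(0) − (-4.5)(-4) = -18
C→D: (-4.5)(1.5) − (6)(0) = -6.75
D→A: (6)(3) − (-9.5)(1.5) = 32.25
Σ = 75.5
Area = |Σ|/2 = 37.75.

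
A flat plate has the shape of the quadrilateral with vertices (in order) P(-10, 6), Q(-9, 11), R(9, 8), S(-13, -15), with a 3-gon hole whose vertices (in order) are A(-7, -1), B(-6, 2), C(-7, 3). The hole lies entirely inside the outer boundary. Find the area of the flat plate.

Outer boundary:
Σ = (-56) + (-171) + (-31) + (-228) = -486
Area = |Σ|/2 = 243.
Hole:
Cross-terms: -20, -4, 28  ⇒  Σ = 4
Area = |Σ|/2 = 2.
Net area = 243 − 2 = 241.

241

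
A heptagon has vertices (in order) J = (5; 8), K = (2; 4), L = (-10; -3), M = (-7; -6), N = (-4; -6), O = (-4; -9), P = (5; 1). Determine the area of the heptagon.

J→K: (5)(4) − (2)(8) = 4
K→L: (2)(-3) − (-10)(4) = 34
L→M: (-10)(-6) − (-7)(-3) = 39
M→N: (-7)(-6) − (-4)(-6) = 18
N→O: (-4)(-9) − (-4)(-6) = 12
O→P: (-4)(1) − (5)(-9) = 41
P→J: (5)(8) − (5)(1) = 35
Σ = 183
Area = |Σ|/2 = 91.5.

91.5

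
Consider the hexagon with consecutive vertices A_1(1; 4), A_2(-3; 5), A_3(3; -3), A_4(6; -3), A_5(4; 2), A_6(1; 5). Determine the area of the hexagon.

Σ = (17) + (-6) + (9) + (24) + (18) + (-1) = 61
Area = |Σ|/2 = 30.5.

30.5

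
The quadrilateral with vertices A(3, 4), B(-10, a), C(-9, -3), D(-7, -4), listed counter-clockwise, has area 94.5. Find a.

Write out the shoelace sum; only the two edges meeting at B involve a:
2·Area = [(3·a − (-10)·4) + ((-10)·(-3) − (-9)·a)] + -1
       = 12·a + 69 = 189
⇒ a = 10.

10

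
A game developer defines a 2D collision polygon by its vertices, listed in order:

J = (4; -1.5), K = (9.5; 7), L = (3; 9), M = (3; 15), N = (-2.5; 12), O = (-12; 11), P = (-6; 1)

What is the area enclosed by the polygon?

186.875

Apply the shoelace (surveyor's) formula: 2A = Σ (x_i·y_{i+1} − x_{i+1}·y_i), indices taken mod 7.
J→K: (4)(7) − (9.5)(-1.5) = 42.25
K→L: (9.5)(9) − (3)(7) = 64.5
L→M: (3)(15) − (3)(9) = 18
M→N: (3)(12) − (-2.5)(15) = 73.5
N→O: (-2.5)(11) − (-12)(12) = 116.5
O→P: (-12)(1) − (-6)(11) = 54
P→J: (-6)(-1.5) − (4)(1) = 5
Σ = 373.75
Area = |Σ|/2 = 186.875.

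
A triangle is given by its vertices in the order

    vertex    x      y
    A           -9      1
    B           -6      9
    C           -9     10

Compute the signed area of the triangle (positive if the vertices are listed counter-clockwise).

13.5

Apply the surveyor's formula: 2A = Σ (x_i·y_{i+1} − x_{i+1}·y_i), indices taken mod 3.
Cross-terms: -75, 21, 81  ⇒  Σ = 27
Signed area = Σ/2 = 13.5 (positive ⇒ counter-clockwise traversal).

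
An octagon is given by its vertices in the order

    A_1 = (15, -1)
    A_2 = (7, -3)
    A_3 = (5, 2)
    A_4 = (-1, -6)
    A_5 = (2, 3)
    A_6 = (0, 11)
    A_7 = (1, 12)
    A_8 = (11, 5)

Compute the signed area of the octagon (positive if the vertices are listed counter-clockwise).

-115

Cross-terms: -38, 29, -28, 9, 22, -11, -127, -86  ⇒  Σ = -230
Signed area = Σ/2 = -115 (negative ⇒ clockwise traversal).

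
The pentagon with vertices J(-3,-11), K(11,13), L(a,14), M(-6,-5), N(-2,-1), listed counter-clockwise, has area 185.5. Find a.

-2

Write out the shoelace sum; only the two edges meeting at L involve a:
2·Area = [(11·14 − a·13) + (a·(-5) − (-6)·14)] + 97
       = -18·a + 335 = 371
⇒ a = -2.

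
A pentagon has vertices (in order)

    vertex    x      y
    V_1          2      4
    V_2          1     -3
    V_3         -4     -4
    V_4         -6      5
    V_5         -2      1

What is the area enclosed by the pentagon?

38

Apply the surveyor's formula: 2A = Σ (x_i·y_{i+1} − x_{i+1}·y_i), indices taken mod 5.
Σ = (-10) + (-16) + (-44) + (4) + (-10) = -76
Area = |Σ|/2 = 38.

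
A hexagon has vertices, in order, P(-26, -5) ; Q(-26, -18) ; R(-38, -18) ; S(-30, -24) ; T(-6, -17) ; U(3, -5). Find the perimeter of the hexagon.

104

|PQ| = √((0)² + (-13)²) = √169 = 13
|QR| = √((-12)² + (0)²) = √144 = 12
|RS| = √((8)² + (-6)²) = √100 = 10
|ST| = √((24)² + (7)²) = √625 = 25
|TU| = √((9)² + (12)²) = √225 = 15
|UP| = √((-29)² + (0)²) = √841 = 29
Perimeter = 13 + 12 + 10 + 25 + 15 + 29 = 104.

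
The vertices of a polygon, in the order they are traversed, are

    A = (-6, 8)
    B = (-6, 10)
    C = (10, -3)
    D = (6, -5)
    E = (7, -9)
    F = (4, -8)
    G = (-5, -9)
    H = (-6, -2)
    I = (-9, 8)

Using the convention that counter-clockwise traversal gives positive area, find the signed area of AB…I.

-187.5

Apply the shoelace formula: 2A = Σ (x_i·y_{i+1} − x_{i+1}·y_i), indices taken mod 9.
A→B: (-6)(10) − (-6)(8) = -12
B→C: (-6)(-3) − (10)(10) = -82
C→D: (10)(-5) − (6)(-3) = -32
D→E: (6)(-9) − (7)(-5) = -19
E→F: (7)(-8) − (4)(-9) = -20
F→G: (4)(-9) − (-5)(-8) = -76
G→H: (-5)(-2) − (-6)(-9) = -44
H→I: (-6)(8) − (-9)(-2) = -66
I→A: (-9)(8) − (-6)(8) = -24
Σ = -375
Signed area = Σ/2 = -187.5 (negative ⇒ clockwise traversal).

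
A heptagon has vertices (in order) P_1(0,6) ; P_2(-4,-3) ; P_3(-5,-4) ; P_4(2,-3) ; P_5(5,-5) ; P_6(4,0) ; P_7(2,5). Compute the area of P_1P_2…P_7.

Apply the shoelace formula: 2A = Σ (x_i·y_{i+1} − x_{i+1}·y_i), indices taken mod 7.
Cross-terms: 24, 1, 23, 5, 20, 20, 12  ⇒  Σ = 105
Area = |Σ|/2 = 52.5.

52.5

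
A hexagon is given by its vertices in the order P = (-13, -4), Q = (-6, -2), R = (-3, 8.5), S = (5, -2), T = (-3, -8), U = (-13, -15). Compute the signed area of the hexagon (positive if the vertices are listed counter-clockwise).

Apply the shoelace formula: 2A = Σ (x_i·y_{i+1} − x_{i+1}·y_i), indices taken mod 6.
Σ = (2) + (-57) + (-36.5) + (-46) + (-59) + (-143) = -339.5
Signed area = Σ/2 = -169.75 (negative ⇒ clockwise traversal).

-169.75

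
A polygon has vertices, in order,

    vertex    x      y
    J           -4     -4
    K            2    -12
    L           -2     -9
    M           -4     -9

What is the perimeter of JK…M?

22

|JK| = √((6)² + (-8)²) = √100 = 10
|KL| = √((-4)² + (3)²) = √25 = 5
|LM| = √((-2)² + (0)²) = √4 = 2
|MJ| = √((0)² + (5)²) = √25 = 5
Perimeter = 10 + 5 + 2 + 5 = 22.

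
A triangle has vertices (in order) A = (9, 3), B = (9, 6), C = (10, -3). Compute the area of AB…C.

1.5

Apply the shoelace formula: 2A = Σ (x_i·y_{i+1} − x_{i+1}·y_i), indices taken mod 3.
Cross-terms: 27, -87, 57  ⇒  Σ = -3
Area = |Σ|/2 = 1.5.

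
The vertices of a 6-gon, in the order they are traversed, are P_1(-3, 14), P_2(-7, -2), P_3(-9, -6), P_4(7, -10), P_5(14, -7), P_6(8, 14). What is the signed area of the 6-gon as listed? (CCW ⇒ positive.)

Apply the surveyor's formula: 2A = Σ (x_i·y_{i+1} − x_{i+1}·y_i), indices taken mod 6.
Σ = (104) + (24) + (132) + (91) + (252) + (154) = 757
Signed area = Σ/2 = 378.5 (positive ⇒ counter-clockwise traversal).

378.5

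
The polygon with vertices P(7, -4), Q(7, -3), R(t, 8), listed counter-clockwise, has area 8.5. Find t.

The doubled signed area Σ (x_i y_{i+1} − x_{i+1} y_i) is linear in t.
With t=0 it equals 7; the coefficient of t is -1 (from the two edges through R).
So -1·t + 7 = 2·8.5 = 17 ⇒ t = -10.

-10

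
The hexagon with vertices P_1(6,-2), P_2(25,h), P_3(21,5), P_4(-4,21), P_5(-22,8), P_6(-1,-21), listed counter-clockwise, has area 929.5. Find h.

-13

The doubled signed area Σ (x_i y_{i+1} − x_{i+1} y_i) is linear in h.
With h=0 it equals 1664; the coefficient of h is -15 (from the two edges through P_2).
So -15·h + 1664 = 2·929.5 = 1859 ⇒ h = -13.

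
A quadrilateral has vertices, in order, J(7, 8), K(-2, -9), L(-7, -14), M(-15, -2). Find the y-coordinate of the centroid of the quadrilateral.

Apply the shoelace (surveyor's) formula. First the cross-terms c_i = x_i·y_{i+1} − x_{i+1}·y_i:
  -47, -35, -196, -106  ⇒  2A = -384, A = -192.
Then Σ (y_i + y_{i+1})·c_i = 3352, so ȳ = 3352 / (6·(-192)) = -419/144.

-419/144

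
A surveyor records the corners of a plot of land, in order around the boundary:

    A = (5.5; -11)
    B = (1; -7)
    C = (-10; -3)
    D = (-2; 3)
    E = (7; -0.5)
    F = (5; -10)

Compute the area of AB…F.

Σ = (-27.5) + (-73) + (-36) + (-20) + (-67.5) + (0) = -224
Area = |Σ|/2 = 112.

112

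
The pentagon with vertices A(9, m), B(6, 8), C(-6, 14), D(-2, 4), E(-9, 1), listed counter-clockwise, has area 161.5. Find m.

-6

The doubled signed area Σ (x_i y_{i+1} − x_{i+1} y_i) is linear in m.
With m=0 it equals 233; the coefficient of m is -15 (from the two edges through A).
So -15·m + 233 = 2·161.5 = 323 ⇒ m = -6.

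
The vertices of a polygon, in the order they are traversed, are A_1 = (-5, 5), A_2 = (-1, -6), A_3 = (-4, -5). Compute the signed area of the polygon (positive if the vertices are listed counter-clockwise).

A_1→A_2: (-5)(-6) − (-1)(5) = 35
A_2→A_3: (-1)(-5) − (-4)(-6) = -19
A_3→A_1: (-4)(5) − (-5)(-5) = -45
Σ = -29
Signed area = Σ/2 = -14.5 (negative ⇒ clockwise traversal).

-14.5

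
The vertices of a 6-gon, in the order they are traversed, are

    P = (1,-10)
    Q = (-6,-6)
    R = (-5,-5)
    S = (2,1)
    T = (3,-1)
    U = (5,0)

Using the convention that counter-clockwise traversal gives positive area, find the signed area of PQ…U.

Apply the shoelace formula: 2A = Σ (x_i·y_{i+1} − x_{i+1}·y_i), indices taken mod 6.
Σ = (-66) + (0) + (5) + (-5) + (5) + (-50) = -111
Signed area = Σ/2 = -55.5 (negative ⇒ clockwise traversal).

-55.5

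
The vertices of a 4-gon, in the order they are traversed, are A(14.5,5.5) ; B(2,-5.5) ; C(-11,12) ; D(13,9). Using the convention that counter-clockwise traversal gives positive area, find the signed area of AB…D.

-220.625

Σ = (-90.75) + (-36.5) + (-255) + (-59) = -441.25
Signed area = Σ/2 = -220.625 (negative ⇒ clockwise traversal).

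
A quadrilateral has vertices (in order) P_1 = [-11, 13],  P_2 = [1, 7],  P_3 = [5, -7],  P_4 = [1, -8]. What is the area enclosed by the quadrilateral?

Apply Gauss's area formula: 2A = Σ (x_i·y_{i+1} − x_{i+1}·y_i), indices taken mod 4.
Σ = (-90) + (-42) + (-33) + (-75) = -240
Area = |Σ|/2 = 120.

120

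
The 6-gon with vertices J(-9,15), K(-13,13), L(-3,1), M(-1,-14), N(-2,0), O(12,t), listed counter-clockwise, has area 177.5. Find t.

Write out the shoelace sum; only the two edges meeting at O involve t:
2·Area = [((-2)·t − 12·0) + (12·15 − (-9)·t)] + 119
       = 7·t + 299 = 355
⇒ t = 8.

8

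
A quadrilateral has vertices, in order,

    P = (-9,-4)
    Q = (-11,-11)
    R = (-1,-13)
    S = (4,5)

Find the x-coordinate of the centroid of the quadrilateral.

Apply Gauss's area formula. First the cross-terms c_i = x_i·y_{i+1} − x_{i+1}·y_i:
  55, 132, 47, 29  ⇒  2A = 263, A = 131.5.
Then Σ (x_i + x_{i+1})·c_i = -2688, so x̄ = -2688 / (6·131.5) = -896/263.

-896/263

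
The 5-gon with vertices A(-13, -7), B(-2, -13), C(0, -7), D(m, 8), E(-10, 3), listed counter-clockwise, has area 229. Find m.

Write out the shoelace sum; only the two edges meeting at D involve m:
2·Area = [(0·8 − m·(-7)) + (m·3 − (-10)·8)] + 278
       = 10·m + 358 = 458
⇒ m = 10.

10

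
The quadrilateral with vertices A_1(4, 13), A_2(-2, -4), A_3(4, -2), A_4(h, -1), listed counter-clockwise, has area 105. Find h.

Write out the shoelace sum; only the two edges meeting at A_4 involve h:
2·Area = [(4·(-1) − h·(-2)) + (h·13 − 4·(-1))] + 30
       = 15·h + 30 = 210
⇒ h = 12.

12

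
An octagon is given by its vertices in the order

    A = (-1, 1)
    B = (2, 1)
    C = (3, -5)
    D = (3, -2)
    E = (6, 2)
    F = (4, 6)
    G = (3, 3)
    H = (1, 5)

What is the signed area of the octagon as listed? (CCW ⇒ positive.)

25.5

A→B: (-1)(1) − (2)(1) = -3
B→C: (2)(-5) − (3)(1) = -13
C→D: (3)(-2) − (3)(-5) = 9
D→E: (3)(2) − (6)(-2) = 18
E→F: (6)(6) − (4)(2) = 28
F→G: (4)(3) − (3)(6) = -6
G→H: (3)(5) − (1)(3) = 12
H→A: (1)(1) − (-1)(5) = 6
Σ = 51
Signed area = Σ/2 = 25.5 (positive ⇒ counter-clockwise traversal).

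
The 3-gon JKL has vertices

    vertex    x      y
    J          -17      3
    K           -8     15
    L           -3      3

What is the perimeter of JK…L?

|JK| = √((9)² + (12)²) = √225 = 15
|KL| = √((5)² + (-12)²) = √169 = 13
|LJ| = √((-14)² + (0)²) = √196 = 14
Perimeter = 15 + 13 + 14 = 42.

42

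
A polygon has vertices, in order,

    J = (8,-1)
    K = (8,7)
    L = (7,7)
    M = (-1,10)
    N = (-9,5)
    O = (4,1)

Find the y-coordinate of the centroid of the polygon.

241/48

Apply the shoelace (surveyor's) formula. First the cross-terms c_i = x_i·y_{i+1} − x_{i+1}·y_i:
  64, 7, 77, 85, -29, -12  ⇒  2A = 192, A = 96.
Then Σ (y_i + y_{i+1})·c_i = 2892, so ȳ = 2892 / (6·96) = 241/48.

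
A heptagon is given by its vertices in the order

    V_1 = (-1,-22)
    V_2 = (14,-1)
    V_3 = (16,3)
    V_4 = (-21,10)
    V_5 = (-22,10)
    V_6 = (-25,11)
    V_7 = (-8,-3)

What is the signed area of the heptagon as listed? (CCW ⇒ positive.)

V_1→V_2: (-1)(-1) − (14)(-22) = 309
V_2→V_3: (14)(3) − (16)(-1) = 58
V_3→V_4: (16)(10) − (-21)(3) = 223
V_4→V_5: (-21)(10) − (-22)(10) = 10
V_5→V_6: (-22)(11) − (-25)(10) = 8
V_6→V_7: (-25)(-3) − (-8)(11) = 163
V_7→V_1: (-8)(-22) − (-1)(-3) = 173
Σ = 944
Signed area = Σ/2 = 472 (positive ⇒ counter-clockwise traversal).

472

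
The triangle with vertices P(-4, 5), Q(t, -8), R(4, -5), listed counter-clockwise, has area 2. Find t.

6

The doubled signed area Σ (x_i y_{i+1} − x_{i+1} y_i) is linear in t.
With t=0 it equals 64; the coefficient of t is -10 (from the two edges through Q).
So -10·t + 64 = 2·2 = 4 ⇒ t = 6.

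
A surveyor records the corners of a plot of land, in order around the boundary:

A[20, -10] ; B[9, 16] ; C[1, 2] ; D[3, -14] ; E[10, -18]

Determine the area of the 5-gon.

369

Σ = (410) + (2) + (-20) + (86) + (260) = 738
Area = |Σ|/2 = 369.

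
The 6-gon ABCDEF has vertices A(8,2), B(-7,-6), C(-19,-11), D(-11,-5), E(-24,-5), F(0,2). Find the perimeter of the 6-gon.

86

|AB| = √((-15)² + (-8)²) = √289 = 17
|BC| = √((-12)² + (-5)²) = √169 = 13
|CD| = √((8)² + (6)²) = √100 = 10
|DE| = √((-13)² + (0)²) = √169 = 13
|EF| = √((24)² + (7)²) = √625 = 25
|FA| = √((8)² + (0)²) = √64 = 8
Perimeter = 17 + 13 + 10 + 13 + 25 + 8 = 86.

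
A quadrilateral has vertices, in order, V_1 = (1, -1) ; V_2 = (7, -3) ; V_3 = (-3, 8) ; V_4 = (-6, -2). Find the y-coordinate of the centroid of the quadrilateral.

173/113

Apply the shoelace formula. First the cross-terms c_i = x_i·y_{i+1} − x_{i+1}·y_i:
  4, 47, 54, 8  ⇒  2A = 113, A = 56.5.
Then Σ (y_i + y_{i+1})·c_i = 519, so ȳ = 519 / (6·56.5) = 173/113.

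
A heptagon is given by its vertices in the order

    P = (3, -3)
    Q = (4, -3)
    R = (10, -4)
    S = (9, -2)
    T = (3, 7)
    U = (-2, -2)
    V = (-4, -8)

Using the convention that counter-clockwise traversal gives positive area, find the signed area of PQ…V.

77

Σ = (3) + (14) + (16) + (69) + (8) + (8) + (36) = 154
Signed area = Σ/2 = 77 (positive ⇒ counter-clockwise traversal).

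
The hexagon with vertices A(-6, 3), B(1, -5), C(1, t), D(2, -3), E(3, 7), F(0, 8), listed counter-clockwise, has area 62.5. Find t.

-1

The doubled signed area Σ (x_i y_{i+1} − x_{i+1} y_i) is linear in t.
With t=0 it equals 124; the coefficient of t is -1 (from the two edges through C).
So -1·t + 124 = 2·62.5 = 125 ⇒ t = -1.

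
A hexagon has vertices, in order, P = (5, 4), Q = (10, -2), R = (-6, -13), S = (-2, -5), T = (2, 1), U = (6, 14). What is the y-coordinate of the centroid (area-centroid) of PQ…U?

-7/3

Apply Gauss's area formula. First the cross-terms c_i = x_i·y_{i+1} − x_{i+1}·y_i:
  -50, -142, 4, 8, 22, -46  ⇒  2A = -204, A = -102.
Then Σ (y_i + y_{i+1})·c_i = 1428, so ȳ = 1428 / (6·(-102)) = -7/3.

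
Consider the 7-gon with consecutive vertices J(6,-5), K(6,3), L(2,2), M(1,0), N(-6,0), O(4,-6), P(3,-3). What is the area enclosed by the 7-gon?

Cross-terms: 48, 6, -2, 0, 36, 6, 3  ⇒  Σ = 97
Area = |Σ|/2 = 48.5.

48.5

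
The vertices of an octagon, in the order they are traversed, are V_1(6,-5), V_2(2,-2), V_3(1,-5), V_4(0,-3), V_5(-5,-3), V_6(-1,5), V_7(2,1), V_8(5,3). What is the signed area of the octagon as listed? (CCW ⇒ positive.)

-54.5

Cross-terms: -2, -8, -3, -15, -28, -11, 1, -43  ⇒  Σ = -109
Signed area = Σ/2 = -54.5 (negative ⇒ clockwise traversal).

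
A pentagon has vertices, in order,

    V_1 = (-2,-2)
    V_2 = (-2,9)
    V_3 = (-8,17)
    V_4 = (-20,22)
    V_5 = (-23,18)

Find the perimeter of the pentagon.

|V_1V_2| = √((0)² + (11)²) = √121 = 11
|V_2V_3| = √((-6)² + (8)²) = √100 = 10
|V_3V_4| = √((-12)² + (5)²) = √169 = 13
|V_4V_5| = √((-3)² + (-4)²) = √25 = 5
|V_5V_1| = √((21)² + (-20)²) = √841 = 29
Perimeter = 11 + 10 + 13 + 5 + 29 = 68.

68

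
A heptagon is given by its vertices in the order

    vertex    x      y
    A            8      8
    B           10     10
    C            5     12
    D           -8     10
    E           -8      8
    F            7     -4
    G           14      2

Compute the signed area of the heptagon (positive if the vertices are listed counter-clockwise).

187

Σ = (0) + (70) + (146) + (16) + (-24) + (70) + (96) = 374
Signed area = Σ/2 = 187 (positive ⇒ counter-clockwise traversal).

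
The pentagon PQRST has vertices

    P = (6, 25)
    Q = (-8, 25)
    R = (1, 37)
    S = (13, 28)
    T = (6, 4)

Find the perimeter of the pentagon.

|PQ| = √((-14)² + (0)²) = √196 = 14
|QR| = √((9)² + (12)²) = √225 = 15
|RS| = √((12)² + (-9)²) = √225 = 15
|ST| = √((-7)² + (-24)²) = √625 = 25
|TP| = √((0)² + (21)²) = √441 = 21
Perimeter = 14 + 15 + 15 + 25 + 21 = 90.

90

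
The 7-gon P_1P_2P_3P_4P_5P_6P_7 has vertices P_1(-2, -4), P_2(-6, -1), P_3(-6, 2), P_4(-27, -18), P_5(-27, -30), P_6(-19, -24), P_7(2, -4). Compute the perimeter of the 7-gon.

|P_1P_2| = √((-4)² + (3)²) = √25 = 5
|P_2P_3| = √((0)² + (3)²) = √9 = 3
|P_3P_4| = √((-21)² + (-20)²) = √841 = 29
|P_4P_5| = √((0)² + (-12)²) = √144 = 12
|P_5P_6| = √((8)² + (6)²) = √100 = 10
|P_6P_7| = √((21)² + (20)²) = √841 = 29
|P_7P_1| = √((-4)² + (0)²) = √16 = 4
Perimeter = 5 + 3 + 29 + 12 + 10 + 29 + 4 = 92.

92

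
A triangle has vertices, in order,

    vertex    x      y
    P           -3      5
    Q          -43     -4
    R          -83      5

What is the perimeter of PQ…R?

|PQ| = √((-40)² + (-9)²) = √1681 = 41
|QR| = √((-40)² + (9)²) = √1681 = 41
|RP| = √((80)² + (0)²) = √6400 = 80
Perimeter = 41 + 41 + 80 = 162.

162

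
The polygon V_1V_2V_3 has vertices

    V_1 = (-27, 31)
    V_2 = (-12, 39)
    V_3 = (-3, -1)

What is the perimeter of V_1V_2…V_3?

98

|V_1V_2| = √((15)² + (8)²) = √289 = 17
|V_2V_3| = √((9)² + (-40)²) = √1681 = 41
|V_3V_1| = √((-24)² + (32)²) = √1600 = 40
Perimeter = 17 + 41 + 40 = 98.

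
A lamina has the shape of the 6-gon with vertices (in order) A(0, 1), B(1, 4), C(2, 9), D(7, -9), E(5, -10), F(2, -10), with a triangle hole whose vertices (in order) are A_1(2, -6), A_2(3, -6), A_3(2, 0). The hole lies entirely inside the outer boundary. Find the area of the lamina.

Outer boundary:
A→B: (0)(4) − (1)(1) = -1
B→C: (1)(9) − (2)(4) = 1
C→D: (2)(-9) − (7)(9) = -81
D→E: (7)(-10) − (5)(-9) = -25
E→F: (5)(-10) − (2)(-10) = -30
F→A: (2)(1) − (0)(-10) = 2
Σ = -134
Area = |Σ|/2 = 67.
Hole:
Σ = (6) + (12) + (-12) = 6
Area = |Σ|/2 = 3.
Net area = 67 − 3 = 64.

64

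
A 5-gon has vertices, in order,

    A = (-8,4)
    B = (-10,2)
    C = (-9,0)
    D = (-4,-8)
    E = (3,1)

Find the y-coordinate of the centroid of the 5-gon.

Apply the shoelace (surveyor's) formula. First the cross-terms c_i = x_i·y_{i+1} − x_{i+1}·y_i:
  24, 18, 72, 20, 20  ⇒  2A = 154, A = 77.
Then Σ (y_i + y_{i+1})·c_i = -436, so ȳ = -436 / (6·77) = -218/231.

-218/231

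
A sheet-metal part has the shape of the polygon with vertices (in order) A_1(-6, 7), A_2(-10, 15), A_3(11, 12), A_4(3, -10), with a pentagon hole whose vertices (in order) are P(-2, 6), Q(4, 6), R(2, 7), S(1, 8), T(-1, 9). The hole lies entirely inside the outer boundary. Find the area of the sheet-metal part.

236

Outer boundary:
Apply the shoelace formula: 2A = Σ (x_i·y_{i+1} − x_{i+1}·y_i), indices taken mod 4.
Cross-terms: -20, -285, -146, -39  ⇒  Σ = -490
Area = |Σ|/2 = 245.
Hole:
Σ = (-36) + (16) + (9) + (17) + (12) = 18
Area = |Σ|/2 = 9.
Net area = 245 − 9 = 236.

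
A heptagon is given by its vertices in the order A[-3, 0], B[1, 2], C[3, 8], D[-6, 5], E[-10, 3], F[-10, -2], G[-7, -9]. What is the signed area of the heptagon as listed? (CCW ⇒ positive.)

95

Σ = (-6) + (2) + (63) + (32) + (50) + (76) + (-27) = 190
Signed area = Σ/2 = 95 (positive ⇒ counter-clockwise traversal).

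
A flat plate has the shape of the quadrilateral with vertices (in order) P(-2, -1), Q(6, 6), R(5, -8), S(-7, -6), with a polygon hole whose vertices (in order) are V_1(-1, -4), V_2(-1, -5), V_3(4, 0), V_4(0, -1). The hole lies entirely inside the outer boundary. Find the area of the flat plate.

Outer boundary:
Apply the shoelace formula: 2A = Σ (x_i·y_{i+1} − x_{i+1}·y_i), indices taken mod 4.
Σ = (-6) + (-78) + (-86) + (-5) = -175
Area = |Σ|/2 = 87.5.
Hole:
Apply the shoelace formula: 2A = Σ (x_i·y_{i+1} − x_{i+1}·y_i), indices taken mod 4.
Cross-terms: 1, 20, -4, -1  ⇒  Σ = 16
Area = |Σ|/2 = 8.
Net area = 87.5 − 8 = 79.5.

79.5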